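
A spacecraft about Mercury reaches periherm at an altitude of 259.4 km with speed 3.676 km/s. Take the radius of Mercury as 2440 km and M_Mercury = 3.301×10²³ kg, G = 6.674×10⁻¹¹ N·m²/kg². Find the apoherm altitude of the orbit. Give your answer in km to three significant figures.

μ = GM = 6.674×10⁻¹¹ × 3.301×10²³ = 2.203×10¹³ m³/s².
r_p = 2440 + 259.4 = 2699.4 km = 2.699×10⁶ m.
Specific energy ε = v²/2 − μ/r = -1.405×10⁶ J/kg, so a = −μ/(2ε) = 7.841×10⁶ m.
The apsides satisfy r_p + r_a = 2a, so the apoherm radius is 2a − r_p = 1.298×10⁷ m = 12982 km.
Apoherm altitude = 12982 − 2440 = 10542 km.

apoherm altitude ≈ 10500 km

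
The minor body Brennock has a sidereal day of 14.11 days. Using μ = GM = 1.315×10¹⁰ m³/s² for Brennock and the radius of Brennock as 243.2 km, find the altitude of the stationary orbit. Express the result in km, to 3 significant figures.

T = 14.11 days = 1.219×10⁶ s.
A synchronous orbit has period T, so by Kepler's third law a = (μT²/4π²)^(1/3).
μT²/4π² = 1.315×10¹⁰ × (1.219×10⁶)² / 39.48 = 4.950×10²⁰ m³.
a = 7.911×10⁶ m = 7910.7 km.
Altitude h = a − R = 7910.7 − 243.2 = 7667.5 km.

h_sync ≈ 7670 km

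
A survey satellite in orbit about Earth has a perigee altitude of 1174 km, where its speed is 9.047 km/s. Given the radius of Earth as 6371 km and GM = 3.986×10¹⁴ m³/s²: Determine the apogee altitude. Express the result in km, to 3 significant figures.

r_p = 6371 + 1174 = 7545.0 km = 7.545×10⁶ m.
Specific energy ε = v²/2 − μ/r = -1.191×10⁷ J/kg, so a = −μ/(2ε) = 1.674×10⁷ m.
The apsides satisfy r_p + r_a = 2a, so the apogee radius is 2a − r_p = 2.594×10⁷ m = 25935 km.
Apogee altitude = 25935 − 6371 = 19564 km.

apogee altitude ≈ 19600 km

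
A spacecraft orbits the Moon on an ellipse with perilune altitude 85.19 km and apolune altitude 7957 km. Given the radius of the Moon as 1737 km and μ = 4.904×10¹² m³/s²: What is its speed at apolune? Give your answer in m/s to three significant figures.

v ≈ 400 m/s

r_p = 1737 + 85.19 = 1822.2 km = 1.8222×10⁶ m.
r_a = 1737 + 7957 = 9694.0 km = 9.6940×10⁶ m.
Semi-major axis a = (r_p + r_a)/2 = 5758.1 km = 5.758×10⁶ m.
Vis-viva: v² = μ(2/r − 1/a) = 4.904×10¹² × (2.063×10⁻⁷ − 1.737×10⁻⁷) = 1.601×10⁵ m²/s².
v = 400.1 m/s.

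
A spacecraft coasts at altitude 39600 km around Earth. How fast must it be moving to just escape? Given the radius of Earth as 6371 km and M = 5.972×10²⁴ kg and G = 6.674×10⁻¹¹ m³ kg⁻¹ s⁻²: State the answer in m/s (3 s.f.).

v_esc ≈ 4160 m/s

μ = GM = 6.674×10⁻¹¹ × 5.972×10²⁴ = 3.986×10¹⁴ m³/s².
r = 6371 + 39600 = 45971 km = 4.5971×10⁷ m.
Escape speed v_esc = √(2μ/r) = √(2 × 3.986×10¹⁴ / 4.597×10⁷) = √(1.734×10⁷) = 4164 m/s.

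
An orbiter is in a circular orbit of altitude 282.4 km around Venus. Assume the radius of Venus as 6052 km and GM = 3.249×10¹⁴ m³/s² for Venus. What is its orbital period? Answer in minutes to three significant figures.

T ≈ 92.6 minutes

r = 6052 + 282.4 = 6334.4 km = 6.3344×10⁶ m.
Kepler's third law: T = 2π√(r³/μ) = 2π√((6.334×10⁶)³ / 3.249×10¹⁴).
r³/μ = 7.823×10⁵ s², so T = 2π × 8.845×10² = 5.557×10³ s.
Converting: 5.557×10³ s ÷ 60.00 = 92.62 minutes.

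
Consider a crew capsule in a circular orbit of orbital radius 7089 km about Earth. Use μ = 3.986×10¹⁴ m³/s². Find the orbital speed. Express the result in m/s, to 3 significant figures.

r = 7089 km = 7.089×10⁶ m.
For a circular orbit v = √(μ/r) = √(3.986×10¹⁴ / 7.089×10⁶) = √(5.623×10⁷) = 7499 m/s.

v ≈ 7500 m/s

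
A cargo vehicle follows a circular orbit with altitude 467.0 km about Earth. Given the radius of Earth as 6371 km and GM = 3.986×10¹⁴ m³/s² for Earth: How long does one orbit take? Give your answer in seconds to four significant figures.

T ≈ 5627 seconds

r = 6371 + 467.0 = 6838.0 km = 6.8380×10⁶ m.
Kepler's third law: T = 2π√(r³/μ) = 2π√((6.838×10⁶)³ / 3.986×10¹⁴).
r³/μ = 8.021×10⁵ s², so T = 2π × 8.956×10² = 5.627×10³ s.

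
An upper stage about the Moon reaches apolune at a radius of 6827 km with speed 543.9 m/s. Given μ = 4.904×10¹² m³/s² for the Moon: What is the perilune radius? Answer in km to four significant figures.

r_a = 6.827×10⁶ m.
Specific energy ε = v²/2 − μ/r = -5.704×10⁵ J/kg, so a = −μ/(2ε) = 4.299×10⁶ m.
The apsides satisfy r_p + r_a = 2a, so the perilune radius is 2a − r_a = 1.770×10⁶ m = 1770.3 km.

perilune radius ≈ 1770 km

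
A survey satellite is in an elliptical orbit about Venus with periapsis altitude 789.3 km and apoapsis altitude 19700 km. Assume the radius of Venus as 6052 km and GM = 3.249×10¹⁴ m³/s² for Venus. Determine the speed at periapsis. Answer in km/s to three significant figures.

r_p = 6052 + 789.3 = 6841.3 km = 6.8413×10⁶ m.
r_a = 6052 + 19700 = 25752 km = 2.5752×10⁷ m.
Semi-major axis a = (r_p + r_a)/2 = 16297 km = 1.630×10⁷ m.
Vis-viva: v² = μ(2/r − 1/a) = 3.249×10¹⁴ × (2.923×10⁻⁷ − 6.136×10⁻⁸) = 7.505×10⁷ m²/s².
v = 8663 m/s = 8.663 km/s.

v ≈ 8.66 km/s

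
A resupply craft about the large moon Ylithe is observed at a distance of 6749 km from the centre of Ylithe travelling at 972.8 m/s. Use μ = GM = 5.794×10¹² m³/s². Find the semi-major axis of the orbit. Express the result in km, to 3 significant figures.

r = 6.749×10⁶ m.
Specific orbital energy ε = v²/2 − μ/r = (972.8)²/2 − 5.794×10¹²/6.749×10⁶ = -3.853×10⁵ J/kg.
Since ε = −μ/(2a), a = −μ/(2ε) = 7.518×10⁶ m = 7518.3 km.

a ≈ 7520 km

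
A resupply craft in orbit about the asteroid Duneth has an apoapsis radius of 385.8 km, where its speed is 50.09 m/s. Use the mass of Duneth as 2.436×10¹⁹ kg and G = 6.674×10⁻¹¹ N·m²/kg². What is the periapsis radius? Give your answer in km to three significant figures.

μ = GM = 6.674×10⁻¹¹ × 2.436×10¹⁹ = 1.626×10⁹ m³/s².
r_a = 3.858×10⁵ m.
Specific energy ε = v²/2 − μ/r = -2.960×10³ J/kg, so a = −μ/(2ε) = 2.747×10⁵ m.
The apsides satisfy r_p + r_a = 2a, so the periapsis radius is 2a − r_a = 1.635×10⁵ m = 163.53 km.

periapsis radius ≈ 164 km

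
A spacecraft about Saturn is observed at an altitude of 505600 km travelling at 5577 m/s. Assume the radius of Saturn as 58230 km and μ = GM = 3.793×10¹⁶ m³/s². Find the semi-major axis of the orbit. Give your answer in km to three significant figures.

a ≈ 3.67×10⁵ km

r = 58230 + 505600 = 5.6383×10⁵ km = 5.638×10⁸ m.
Specific orbital energy ε = v²/2 − μ/r = (5577)²/2 − 3.793×10¹⁶/5.638×10⁸ = -5.172×10⁷ J/kg.
Since ε = −μ/(2a), a = −μ/(2ε) = 3.667×10⁸ m = 3.6668×10⁵ km.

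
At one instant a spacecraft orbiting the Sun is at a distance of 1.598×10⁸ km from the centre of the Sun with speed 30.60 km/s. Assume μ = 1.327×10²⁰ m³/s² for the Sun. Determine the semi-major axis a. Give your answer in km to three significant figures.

r = 1.598×10¹¹ m.
Specific orbital energy ε = v²/2 − μ/r = (30600)²/2 − 1.327×10²⁰/1.598×10¹¹ = -3.622×10⁸ J/kg.
Since ε = −μ/(2a), a = −μ/(2ε) = 1.832×10¹¹ m = 1.8317×10⁸ km.

a ≈ 1.83×10⁸ km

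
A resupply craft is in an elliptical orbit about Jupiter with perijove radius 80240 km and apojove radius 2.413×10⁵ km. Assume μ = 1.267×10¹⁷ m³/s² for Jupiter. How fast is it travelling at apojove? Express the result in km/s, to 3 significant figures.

Semi-major axis a = (r_p + r_a)/2 = 1.6077×10⁵ km = 1.608×10⁸ m.
Vis-viva: v² = μ(2/r − 1/a) = 1.267×10¹⁷ × (8.288×10⁻⁹ − 6.220×10⁻⁹) = 2.621×10⁸ m²/s².
v = 16190 m/s = 16.19 km/s.

v ≈ 16.2 km/s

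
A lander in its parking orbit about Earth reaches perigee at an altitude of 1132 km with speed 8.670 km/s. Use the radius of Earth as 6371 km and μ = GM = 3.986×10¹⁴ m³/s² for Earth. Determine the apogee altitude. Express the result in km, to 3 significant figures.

r_p = 6371 + 1132 = 7503.0 km = 7.503×10⁶ m.
Specific energy ε = v²/2 − μ/r = -1.554×10⁷ J/kg, so a = −μ/(2ε) = 1.282×10⁷ m.
The apsides satisfy r_p + r_a = 2a, so the apogee radius is 2a − r_p = 1.815×10⁷ m = 18145 km.
Apogee altitude = 18145 − 6371 = 11774 km.

apogee altitude ≈ 11800 km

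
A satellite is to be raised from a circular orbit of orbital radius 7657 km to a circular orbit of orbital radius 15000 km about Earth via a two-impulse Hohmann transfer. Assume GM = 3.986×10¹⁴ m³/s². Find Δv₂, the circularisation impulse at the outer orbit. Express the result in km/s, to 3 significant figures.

r₁ = 7657 km = 7.657×10⁶ m.
r₂ = 15000 km = 1.500×10⁷ m.
Transfer ellipse a_t = (r₁ + r₂)/2 = 1.133×10⁷ m.
At r₁: circular v_c1 = √(μ/r₁) = 7215 m/s; transfer-perigee v_p = √[μ(2/r₁ − 1/a_t)] = 8302 m/s.
At r₂: circular v_c2 = √(μ/r₂) = 5155 m/s; transfer-apogee v_a = √[μ(2/r₂ − 1/a_t)] = 4238 m/s.
Δv₂ = v_c2 − v_a = 916.9 m/s.
= 0.9169 km/s.

Δv ≈ 0.917 km/s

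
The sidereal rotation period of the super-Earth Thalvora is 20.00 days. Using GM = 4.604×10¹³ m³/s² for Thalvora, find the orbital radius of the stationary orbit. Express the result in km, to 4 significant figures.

T = 20.00 days = 1.728×10⁶ s.
A synchronous orbit has period T, so by Kepler's third law a = (μT²/4π²)^(1/3).
μT²/4π² = 4.604×10¹³ × (1.728×10⁶)² / 39.48 = 3.482×10²⁴ m³.
a = 1.516×10⁸ m = 1.5157×10⁵ km.

r_sync ≈ 1.516×10⁵ km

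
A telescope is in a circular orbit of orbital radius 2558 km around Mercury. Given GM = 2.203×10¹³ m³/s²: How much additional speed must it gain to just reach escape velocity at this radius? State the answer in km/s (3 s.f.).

Δv ≈ 1.22 km/s

r = 2558 km = 2.558×10⁶ m.
Circular speed v_c = √(μ/r) = 2935 m/s.
Escape speed v_esc = √(2μ/r) = √2 × v_c = 4150 m/s.
Δv = v_esc − v_c = 1216 m/s = 1.216 km/s.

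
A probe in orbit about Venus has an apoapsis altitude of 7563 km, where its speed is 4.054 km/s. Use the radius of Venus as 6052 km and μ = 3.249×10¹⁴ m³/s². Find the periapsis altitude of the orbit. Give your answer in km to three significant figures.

r_a = 6052 + 7563 = 13615 km = 1.362×10⁷ m.
Specific energy ε = v²/2 − μ/r = -1.565×10⁷ J/kg, so a = −μ/(2ε) = 1.038×10⁷ m.
The apsides satisfy r_p + r_a = 2a, so the periapsis radius is 2a − r_a = 7.151×10⁶ m = 7150.8 km.
Periapsis altitude = 7150.8 − 6052 = 1098.8 km.

periapsis altitude ≈ 1100 km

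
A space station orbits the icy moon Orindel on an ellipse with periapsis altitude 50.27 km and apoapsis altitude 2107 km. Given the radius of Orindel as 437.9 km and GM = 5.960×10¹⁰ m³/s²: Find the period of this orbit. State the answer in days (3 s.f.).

r_p = 437.9 + 50.27 = 488.17 km = 4.8817×10⁵ m.
r_a = 437.9 + 2107 = 2544.9 km = 2.5449×10⁶ m.
Semi-major axis a = (r_p + r_a)/2 = (488.17 + 2544.9)/2 = 1516.5 km = 1.517×10⁶ m.
By Kepler's third law T = 2π√(a³/μ) = 2π × 7.650×10³ = 4.807×10⁴ s.
= 0.5563 days.

T ≈ 0.556 days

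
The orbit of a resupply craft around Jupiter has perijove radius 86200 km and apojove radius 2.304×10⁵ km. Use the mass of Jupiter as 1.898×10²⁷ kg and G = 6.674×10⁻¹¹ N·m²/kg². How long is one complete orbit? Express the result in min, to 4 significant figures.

μ = GM = 6.674×10⁻¹¹ × 1.898×10²⁷ = 1.267×10¹⁷ m³/s².
Semi-major axis a = (r_p + r_a)/2 = (86200 + 2.3040×10⁵)/2 = 1.5830×10⁵ km = 1.583×10⁸ m.
By Kepler's third law T = 2π√(a³/μ) = 2π × 5.596×10³ = 3.516×10⁴ s.
= 586.0 min.

T ≈ 586.0 min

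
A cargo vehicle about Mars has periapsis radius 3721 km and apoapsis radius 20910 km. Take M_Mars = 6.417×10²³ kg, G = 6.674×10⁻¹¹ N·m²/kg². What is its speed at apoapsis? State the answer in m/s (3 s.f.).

μ = GM = 6.674×10⁻¹¹ × 6.417×10²³ = 4.283×10¹³ m³/s².
Semi-major axis a = (r_p + r_a)/2 = 12316 km = 1.232×10⁷ m.
Vis-viva: v² = μ(2/r − 1/a) = 4.283×10¹³ × (9.565×10⁻⁸ − 8.120×10⁻⁸) = 6.188×10⁵ m²/s².
v = 786.7 m/s.

v ≈ 787 m/s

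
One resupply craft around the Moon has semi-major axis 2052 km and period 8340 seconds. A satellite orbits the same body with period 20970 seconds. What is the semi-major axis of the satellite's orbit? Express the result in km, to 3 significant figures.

a₂ ≈ 3790 km

Kepler's third law: a³ ∝ T², so a₂ = a₁ (T₂/T₁)^(2/3).
T₂/T₁ = 2.514, (T₂/T₁)^(2/3) = 1.849.
a₂ = 2052 × 1.849 = 3794 km.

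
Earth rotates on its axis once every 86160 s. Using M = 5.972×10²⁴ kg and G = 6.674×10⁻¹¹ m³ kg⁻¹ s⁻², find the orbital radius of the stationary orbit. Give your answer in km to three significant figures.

r_sync ≈ 42200 km

μ = GM = 6.674×10⁻¹¹ × 5.972×10²⁴ = 3.986×10¹⁴ m³/s².
A synchronous orbit has period T, so by Kepler's third law a = (μT²/4π²)^(1/3).
μT²/4π² = 3.986×10¹⁴ × (8.616×10⁴)² / 39.48 = 7.495×10²² m³.
a = 4.216×10⁷ m = 42162 km.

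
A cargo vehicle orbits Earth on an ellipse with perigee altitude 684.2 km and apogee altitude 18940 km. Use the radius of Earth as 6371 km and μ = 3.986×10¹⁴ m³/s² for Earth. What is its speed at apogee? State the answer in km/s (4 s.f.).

v ≈ 2.620 km/s

r_p = 6371 + 684.2 = 7055.2 km = 7.0552×10⁶ m.
r_a = 6371 + 18940 = 25311 km = 2.5311×10⁷ m.
Semi-major axis a = (r_p + r_a)/2 = 16183 km = 1.618×10⁷ m.
Vis-viva: v² = μ(2/r − 1/a) = 3.986×10¹⁴ × (7.902×10⁻⁸ − 6.179×10⁻⁸) = 6.866×10⁶ m²/s².
v = 2620 m/s = 2.620 km/s.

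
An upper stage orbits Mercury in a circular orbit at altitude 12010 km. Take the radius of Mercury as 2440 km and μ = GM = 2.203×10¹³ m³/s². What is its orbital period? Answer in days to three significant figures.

r = 2440 + 12010 = 14450 km = 1.4450×10⁷ m.
Kepler's third law: T = 2π√(r³/μ) = 2π√((1.445×10⁷)³ / 2.203×10¹³).
r³/μ = 1.370×10⁸ s², so T = 2π × 1.170×10⁴ = 7.353×10⁴ s.
Converting: 7.353×10⁴ s ÷ 86400 = 0.8511 days.

T ≈ 0.851 days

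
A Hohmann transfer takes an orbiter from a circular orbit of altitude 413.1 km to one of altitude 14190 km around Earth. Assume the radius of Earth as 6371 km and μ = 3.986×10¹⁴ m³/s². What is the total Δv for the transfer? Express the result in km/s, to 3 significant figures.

r₁ = 6371 + 413.1 = 6784.1 km = 6.7841×10⁶ m.
r₂ = 6371 + 14190 = 20561 km = 2.0561×10⁷ m.
Transfer ellipse a_t = (r₁ + r₂)/2 = 1.367×10⁷ m.
At r₁: circular v_c1 = √(μ/r₁) = 7665 m/s; transfer-perigee v_p = √[μ(2/r₁ − 1/a_t)] = 9400 m/s.
Δv₁ = v_p − v_c1 = 1735 m/s.
At r₂: circular v_c2 = √(μ/r₂) = 4403 m/s; transfer-apogee v_a = √[μ(2/r₂ − 1/a_t)] = 3101 m/s.
Δv₂ = v_c2 − v_a = 1302 m/s.
Total Δv = Δv₁ + Δv₂ = 3036 m/s = 3.036 km/s.

Δv_total ≈ 3.04 km/s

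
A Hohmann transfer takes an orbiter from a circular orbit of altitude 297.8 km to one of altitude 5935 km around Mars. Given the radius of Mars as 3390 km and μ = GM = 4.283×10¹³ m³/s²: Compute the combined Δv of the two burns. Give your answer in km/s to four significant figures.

r₁ = 3390 + 297.8 = 3687.8 km = 3.6878×10⁶ m.
r₂ = 3390 + 5935 = 9325.0 km = 9.3250×10⁶ m.
Transfer ellipse a_t = (r₁ + r₂)/2 = 6.506×10⁶ m.
At r₁: circular v_c1 = √(μ/r₁) = 3408 m/s; transfer-periapsis v_p = √[μ(2/r₁ − 1/a_t)] = 4080 m/s.
Δv₁ = v_p − v_c1 = 671.9 m/s.
At r₂: circular v_c2 = √(μ/r₂) = 2143 m/s; transfer-apoapsis v_a = √[μ(2/r₂ − 1/a_t)] = 1613 m/s.
Δv₂ = v_c2 − v_a = 529.7 m/s.
Total Δv = Δv₁ + Δv₂ = 1202 m/s = 1.202 km/s.

Δv_total ≈ 1.202 km/s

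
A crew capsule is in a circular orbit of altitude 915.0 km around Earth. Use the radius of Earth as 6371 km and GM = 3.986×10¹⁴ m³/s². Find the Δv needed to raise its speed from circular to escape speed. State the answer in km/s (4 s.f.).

Δv ≈ 3.064 km/s

r = 6371 + 915.0 = 7286.0 km = 7.2860×10⁶ m.
Circular speed v_c = √(μ/r) = 7396 m/s.
Escape speed v_esc = √(2μ/r) = √2 × v_c = 10460 m/s.
Δv = v_esc − v_c = 3064 m/s = 3.064 km/s.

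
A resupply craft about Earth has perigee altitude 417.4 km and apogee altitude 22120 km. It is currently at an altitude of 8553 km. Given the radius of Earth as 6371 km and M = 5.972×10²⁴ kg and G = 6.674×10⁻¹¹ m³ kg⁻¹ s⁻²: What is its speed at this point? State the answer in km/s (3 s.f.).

v ≈ 5.55 km/s

μ = GM = 6.674×10⁻¹¹ × 5.972×10²⁴ = 3.986×10¹⁴ m³/s².
r_p = 6371 + 417.4 = 6788.4 km = 6.7884×10⁶ m.
r_a = 6371 + 22120 = 28491 km = 2.8491×10⁷ m.
r = 6371 + 8553 = 14924 km = 1.492×10⁷ m.
Semi-major axis a = (r_p + r_a)/2 = 17640 km = 1.764×10⁷ m.
Vis-viva: v² = μ(2/r − 1/a) = 3.986×10¹⁴ × (1.340×10⁻⁷ − 5.669×10⁻⁸) = 3.082×10⁷ m²/s².
v = 5551 m/s = 5.551 km/s.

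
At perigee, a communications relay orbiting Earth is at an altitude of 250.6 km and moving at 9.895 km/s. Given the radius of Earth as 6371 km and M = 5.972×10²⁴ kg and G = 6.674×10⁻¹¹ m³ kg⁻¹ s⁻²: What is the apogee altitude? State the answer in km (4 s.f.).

apogee altitude ≈ 22480 km

μ = GM = 6.674×10⁻¹¹ × 5.972×10²⁴ = 3.986×10¹⁴ m³/s².
r_p = 6371 + 250.6 = 6621.6 km = 6.622×10⁶ m.
Specific energy ε = v²/2 − μ/r = -1.124×10⁷ J/kg, so a = −μ/(2ε) = 1.773×10⁷ m.
The apsides satisfy r_p + r_a = 2a, so the apogee radius is 2a − r_p = 2.885×10⁷ m = 28848 km.
Apogee altitude = 28848 − 6371 = 22477 km.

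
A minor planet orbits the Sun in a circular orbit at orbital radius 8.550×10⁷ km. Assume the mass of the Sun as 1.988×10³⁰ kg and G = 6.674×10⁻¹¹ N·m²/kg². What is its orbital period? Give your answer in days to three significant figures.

μ = GM = 6.674×10⁻¹¹ × 1.988×10³⁰ = 1.327×10²⁰ m³/s².
r = 8.550×10⁷ km = 8.550×10¹⁰ m.
Kepler's third law: T = 2π√(r³/μ) = 2π√((8.550×10¹⁰)³ / 1.327×10²⁰).
r³/μ = 4.711×10¹² s², so T = 2π × 2.170×10⁶ = 1.364×10⁷ s.
Converting: 1.364×10⁷ s ÷ 86400 = 157.8 days.

T ≈ 158 days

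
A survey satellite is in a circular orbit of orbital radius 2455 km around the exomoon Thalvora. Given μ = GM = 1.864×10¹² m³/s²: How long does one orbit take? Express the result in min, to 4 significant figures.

r = 2455 km = 2.455×10⁶ m.
Kepler's third law: T = 2π√(r³/μ) = 2π√((2.455×10⁶)³ / 1.864×10¹²).
r³/μ = 7.938×10⁶ s², so T = 2π × 2.817×10³ = 1.770×10⁴ s.
Converting: 1.770×10⁴ s ÷ 60.00 = 295.0 min.

T ≈ 295.0 min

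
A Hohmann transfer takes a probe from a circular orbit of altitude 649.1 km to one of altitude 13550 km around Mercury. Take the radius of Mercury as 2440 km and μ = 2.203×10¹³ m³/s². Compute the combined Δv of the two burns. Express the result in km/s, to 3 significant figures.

Δv_total ≈ 1.29 km/s

r₁ = 2440 + 649.1 = 3089.1 km = 3.0891×10⁶ m.
r₂ = 2440 + 13550 = 15990 km = 1.5990×10⁷ m.
Transfer ellipse a_t = (r₁ + r₂)/2 = 9.540×10⁶ m.
At r₁: circular v_c1 = √(μ/r₁) = 2670 m/s; transfer-periherm v_p = √[μ(2/r₁ − 1/a_t)] = 3457 m/s.
Δv₁ = v_p − v_c1 = 786.9 m/s.
At r₂: circular v_c2 = √(μ/r₂) = 1174 m/s; transfer-apoherm v_a = √[μ(2/r₂ − 1/a_t)] = 667.9 m/s.
Δv₂ = v_c2 − v_a = 505.8 m/s.
Total Δv = Δv₁ + Δv₂ = 1293 m/s = 1.293 km/s.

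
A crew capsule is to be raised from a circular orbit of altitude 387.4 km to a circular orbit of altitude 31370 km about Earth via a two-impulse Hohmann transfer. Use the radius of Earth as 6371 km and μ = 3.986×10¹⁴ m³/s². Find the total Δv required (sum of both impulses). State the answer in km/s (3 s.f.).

r₁ = 6371 + 387.4 = 6758.4 km = 6.7584×10⁶ m.
r₂ = 6371 + 31370 = 37741 km = 3.7741×10⁷ m.
Transfer ellipse a_t = (r₁ + r₂)/2 = 2.225×10⁷ m.
At r₁: circular v_c1 = √(μ/r₁) = 7680 m/s; transfer-perigee v_p = √[μ(2/r₁ − 1/a_t)] = 10000 m/s.
Δv₁ = v_p − v_c1 = 2322 m/s.
At r₂: circular v_c2 = √(μ/r₂) = 3250 m/s; transfer-apogee v_a = √[μ(2/r₂ − 1/a_t)] = 1791 m/s.
Δv₂ = v_c2 − v_a = 1459 m/s.
Total Δv = Δv₁ + Δv₂ = 3781 m/s = 3.781 km/s.

Δv_total ≈ 3.78 km/s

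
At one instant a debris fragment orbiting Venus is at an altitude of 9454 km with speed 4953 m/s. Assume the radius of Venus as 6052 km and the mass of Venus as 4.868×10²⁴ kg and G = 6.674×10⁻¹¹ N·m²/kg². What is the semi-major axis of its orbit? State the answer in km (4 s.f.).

a ≈ 18700 km

μ = GM = 6.674×10⁻¹¹ × 4.868×10²⁴ = 3.249×10¹⁴ m³/s².
r = 6052 + 9454 = 15506 km = 1.551×10⁷ m.
Specific orbital energy ε = v²/2 − μ/r = (4953)²/2 − 3.249×10¹⁴/1.551×10⁷ = -8.686×10⁶ J/kg.
Since ε = −μ/(2a), a = −μ/(2ε) = 1.870×10⁷ m = 18701 km.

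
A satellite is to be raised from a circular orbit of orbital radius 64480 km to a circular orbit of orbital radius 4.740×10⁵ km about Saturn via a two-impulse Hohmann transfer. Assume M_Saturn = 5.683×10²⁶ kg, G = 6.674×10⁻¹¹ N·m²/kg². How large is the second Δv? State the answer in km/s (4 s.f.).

μ = GM = 6.674×10⁻¹¹ × 5.683×10²⁶ = 3.793×10¹⁶ m³/s².
r₁ = 64480 km = 6.448×10⁷ m.
r₂ = 4.740×10⁵ km = 4.740×10⁸ m.
Transfer ellipse a_t = (r₁ + r₂)/2 = 2.692×10⁸ m.
At r₁: circular v_c1 = √(μ/r₁) = 24250 m/s; transfer-perikrone v_p = √[μ(2/r₁ − 1/a_t)] = 32180 m/s.
At r₂: circular v_c2 = √(μ/r₂) = 8945 m/s; transfer-apokrone v_a = √[μ(2/r₂ − 1/a_t)] = 4378 m/s.
Δv₂ = v_c2 − v_a = 4568 m/s.
= 4.568 km/s.

Δv ≈ 4.568 km/s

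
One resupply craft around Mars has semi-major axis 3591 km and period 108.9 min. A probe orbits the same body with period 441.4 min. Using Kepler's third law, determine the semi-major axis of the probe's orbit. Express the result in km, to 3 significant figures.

a₂ ≈ 9130 km

Kepler's third law: a³ ∝ T², so a₂ = a₁ (T₂/T₁)^(2/3).
T₂/T₁ = 4.053, (T₂/T₁)^(2/3) = 2.542.
a₂ = 3591 × 2.542 = 9129 km.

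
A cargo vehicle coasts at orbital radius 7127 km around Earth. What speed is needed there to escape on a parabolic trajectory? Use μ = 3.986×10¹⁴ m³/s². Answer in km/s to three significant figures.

v_esc ≈ 10.6 km/s

r = 7127 km = 7.127×10⁶ m.
Escape speed v_esc = √(2μ/r) = √(2 × 3.986×10¹⁴ / 7.127×10⁶) = √(1.119×10⁸) = 10580 m/s.
= 10.58 km/s.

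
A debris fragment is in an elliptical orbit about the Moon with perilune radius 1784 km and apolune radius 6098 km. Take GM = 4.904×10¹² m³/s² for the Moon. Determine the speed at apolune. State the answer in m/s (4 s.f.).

Semi-major axis a = (r_p + r_a)/2 = 3941.0 km = 3.941×10⁶ m.
Vis-viva: v² = μ(2/r − 1/a) = 4.904×10¹² × (3.280×10⁻⁷ − 2.537×10⁻⁷) = 3.640×10⁵ m²/s².
v = 603.4 m/s.

v ≈ 603.4 m/s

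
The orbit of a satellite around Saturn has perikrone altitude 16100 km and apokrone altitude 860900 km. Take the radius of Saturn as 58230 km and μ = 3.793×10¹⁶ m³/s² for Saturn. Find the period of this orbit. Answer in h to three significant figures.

r_p = 58230 + 16100 = 74330 km = 7.4330×10⁷ m.
r_a = 58230 + 860900 = 919130 km = 9.1913×10⁸ m.
Semi-major axis a = (r_p + r_a)/2 = (74330 + 9.1913×10⁵)/2 = 4.9673×10⁵ km = 4.967×10⁸ m.
By Kepler's third law T = 2π√(a³/μ) = 2π × 5.684×10⁴ = 3.572×10⁵ s.
= 99.21 h.

T ≈ 99.2 h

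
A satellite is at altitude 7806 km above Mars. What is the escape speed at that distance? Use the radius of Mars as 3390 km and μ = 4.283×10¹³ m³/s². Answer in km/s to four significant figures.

v_esc ≈ 2.766 km/s

r = 3390 + 7806 = 11196 km = 1.1196×10⁷ m.
Escape speed v_esc = √(2μ/r) = √(2 × 4.283×10¹³ / 1.120×10⁷) = √(7.651×10⁶) = 2766 m/s.
= 2.766 km/s.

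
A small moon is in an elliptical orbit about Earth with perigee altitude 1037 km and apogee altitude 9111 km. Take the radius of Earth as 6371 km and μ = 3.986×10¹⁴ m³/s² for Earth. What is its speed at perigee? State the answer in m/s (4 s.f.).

v ≈ 8531 m/s

r_p = 6371 + 1037 = 7408.0 km = 7.4080×10⁶ m.
r_a = 6371 + 9111 = 15482 km = 1.5482×10⁷ m.
Semi-major axis a = (r_p + r_a)/2 = 11445 km = 1.144×10⁷ m.
Vis-viva: v² = μ(2/r − 1/a) = 3.986×10¹⁴ × (2.700×10⁻⁷ − 8.737×10⁻⁸) = 7.279×10⁷ m²/s².
v = 8531 m/s.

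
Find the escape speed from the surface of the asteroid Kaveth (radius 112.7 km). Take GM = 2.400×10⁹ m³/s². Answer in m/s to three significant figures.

r = R = 1.127×10⁵ m.
Escape speed v_esc = √(2μ/r) = √(2 × 2.400×10⁹ / 1.127×10⁵) = √(4.259×10⁴) = 206.4 m/s.

v_esc ≈ 206 m/s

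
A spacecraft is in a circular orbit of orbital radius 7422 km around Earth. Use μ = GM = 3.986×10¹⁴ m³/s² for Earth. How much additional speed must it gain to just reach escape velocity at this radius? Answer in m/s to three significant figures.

Δv ≈ 3040 m/s

r = 7422 km = 7.422×10⁶ m.
Circular speed v_c = √(μ/r) = 7328 m/s.
Escape speed v_esc = √(2μ/r) = √2 × v_c = 10360 m/s.
Δv = v_esc − v_c = 3036 m/s.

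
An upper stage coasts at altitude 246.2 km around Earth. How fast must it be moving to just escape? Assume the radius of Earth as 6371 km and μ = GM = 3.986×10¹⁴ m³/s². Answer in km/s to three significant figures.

r = 6371 + 246.2 = 6617.2 km = 6.6172×10⁶ m.
Escape speed v_esc = √(2μ/r) = √(2 × 3.986×10¹⁴ / 6.617×10⁶) = √(1.205×10⁸) = 10980 m/s.
= 10.98 km/s.

v_esc ≈ 11.0 km/s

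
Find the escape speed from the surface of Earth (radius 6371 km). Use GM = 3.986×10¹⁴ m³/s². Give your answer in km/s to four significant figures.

v_esc ≈ 11.19 km/s

r = R = 6.371×10⁶ m.
Escape speed v_esc = √(2μ/r) = √(2 × 3.986×10¹⁴ / 6.371×10⁶) = √(1.251×10⁸) = 11190 m/s.
= 11.19 km/s.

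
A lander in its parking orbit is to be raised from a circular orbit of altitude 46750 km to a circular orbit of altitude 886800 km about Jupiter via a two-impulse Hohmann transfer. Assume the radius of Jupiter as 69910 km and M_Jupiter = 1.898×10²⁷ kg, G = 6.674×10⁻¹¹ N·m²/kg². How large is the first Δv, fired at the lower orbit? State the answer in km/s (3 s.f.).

Δv ≈ 11.0 km/s

μ = GM = 6.674×10⁻¹¹ × 1.898×10²⁷ = 1.267×10¹⁷ m³/s².
r₁ = 69910 + 46750 = 116660 km = 1.1666×10⁸ m.
r₂ = 69910 + 886800 = 956710 km = 9.5671×10⁸ m.
Transfer ellipse a_t = (r₁ + r₂)/2 = 5.367×10⁸ m.
At r₁: circular v_c1 = √(μ/r₁) = 32950 m/s; transfer-perijove v_p = √[μ(2/r₁ − 1/a_t)] = 44000 m/s.
Δv₁ = v_p − v_c1 = 11040 m/s.
= 11.04 km/s.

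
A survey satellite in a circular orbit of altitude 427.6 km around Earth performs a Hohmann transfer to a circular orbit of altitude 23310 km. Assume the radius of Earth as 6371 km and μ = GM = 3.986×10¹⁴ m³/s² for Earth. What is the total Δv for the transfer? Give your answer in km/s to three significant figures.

Δv_total ≈ 3.54 km/s

r₁ = 6371 + 427.6 = 6798.6 km = 6.7986×10⁶ m.
r₂ = 6371 + 23310 = 29681 km = 2.9681×10⁷ m.
Transfer ellipse a_t = (r₁ + r₂)/2 = 1.824×10⁷ m.
At r₁: circular v_c1 = √(μ/r₁) = 7657 m/s; transfer-perigee v_p = √[μ(2/r₁ − 1/a_t)] = 9768 m/s.
Δv₁ = v_p − v_c1 = 2111 m/s.
At r₂: circular v_c2 = √(μ/r₂) = 3665 m/s; transfer-apogee v_a = √[μ(2/r₂ − 1/a_t)] = 2237 m/s.
Δv₂ = v_c2 − v_a = 1427 m/s.
Total Δv = Δv₁ + Δv₂ = 3538 m/s = 3.538 km/s.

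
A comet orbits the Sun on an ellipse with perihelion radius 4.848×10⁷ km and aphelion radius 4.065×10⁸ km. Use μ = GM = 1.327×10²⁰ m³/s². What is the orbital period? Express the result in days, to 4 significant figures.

Semi-major axis a = (r_p + r_a)/2 = (4.8480×10⁷ + 4.0650×10⁸)/2 = 2.2749×10⁸ km = 2.275×10¹¹ m.
By Kepler's third law T = 2π√(a³/μ) = 2π × 9.419×10⁶ = 5.918×10⁷ s.
= 685.0 days.

T ≈ 685.0 days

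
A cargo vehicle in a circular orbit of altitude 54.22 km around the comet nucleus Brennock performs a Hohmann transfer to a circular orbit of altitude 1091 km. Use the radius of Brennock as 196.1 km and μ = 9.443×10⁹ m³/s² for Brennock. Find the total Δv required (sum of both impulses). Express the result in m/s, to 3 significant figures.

Δv_total ≈ 93.9 m/s

r₁ = 196.1 + 54.22 = 250.32 km = 2.5032×10⁵ m.
r₂ = 196.1 + 1091 = 1287.1 km = 1.2871×10⁶ m.
Transfer ellipse a_t = (r₁ + r₂)/2 = 7.687×10⁵ m.
At r₁: circular v_c1 = √(μ/r₁) = 194.2 m/s; transfer-periapsis v_p = √[μ(2/r₁ − 1/a_t)] = 251.3 m/s.
Δv₁ = v_p − v_c1 = 57.10 m/s.
At r₂: circular v_c2 = √(μ/r₂) = 85.65 m/s; transfer-apoapsis v_a = √[μ(2/r₂ − 1/a_t)] = 48.88 m/s.
Δv₂ = v_c2 − v_a = 36.78 m/s.
Total Δv = Δv₁ + Δv₂ = 93.87 m/s.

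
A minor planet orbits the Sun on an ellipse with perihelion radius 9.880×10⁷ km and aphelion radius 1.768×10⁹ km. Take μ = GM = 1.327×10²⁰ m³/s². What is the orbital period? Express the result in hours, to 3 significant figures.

Semi-major axis a = (r_p + r_a)/2 = (9.8800×10⁷ + 1.7680×10⁹)/2 = 9.3340×10⁸ km = 9.334×10¹¹ m.
By Kepler's third law T = 2π√(a³/μ) = 2π × 7.828×10⁷ = 4.919×10⁸ s.
= 1.366×10⁵ hours.

T ≈ 137000 hours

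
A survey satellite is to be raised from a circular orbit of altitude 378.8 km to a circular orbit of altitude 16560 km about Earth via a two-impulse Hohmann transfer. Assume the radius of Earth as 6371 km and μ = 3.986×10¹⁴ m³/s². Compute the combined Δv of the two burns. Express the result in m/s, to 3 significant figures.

r₁ = 6371 + 378.8 = 6749.8 km = 6.7498×10⁶ m.
r₂ = 6371 + 16560 = 22931 km = 2.2931×10⁷ m.
Transfer ellipse a_t = (r₁ + r₂)/2 = 1.484×10⁷ m.
At r₁: circular v_c1 = √(μ/r₁) = 7685 m/s; transfer-perigee v_p = √[μ(2/r₁ − 1/a_t)] = 9552 m/s.
Δv₁ = v_p − v_c1 = 1868 m/s.
At r₂: circular v_c2 = √(μ/r₂) = 4169 m/s; transfer-apogee v_a = √[μ(2/r₂ − 1/a_t)] = 2812 m/s.
Δv₂ = v_c2 − v_a = 1357 m/s.
Total Δv = Δv₁ + Δv₂ = 3225 m/s.

Δv_total ≈ 3230 m/s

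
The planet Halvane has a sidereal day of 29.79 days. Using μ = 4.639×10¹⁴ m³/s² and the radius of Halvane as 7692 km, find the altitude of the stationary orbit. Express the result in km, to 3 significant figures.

T = 29.79 days = 2.574×10⁶ s.
A synchronous orbit has period T, so by Kepler's third law a = (μT²/4π²)^(1/3).
μT²/4π² = 4.639×10¹⁴ × (2.574×10⁶)² / 39.48 = 7.785×10²⁵ m³.
a = 4.270×10⁸ m = 4.2698×10⁵ km.
Altitude h = a − R = 4.2698×10⁵ − 7692 = 4.1929×10⁵ km.

h_sync ≈ 4.19×10⁵ km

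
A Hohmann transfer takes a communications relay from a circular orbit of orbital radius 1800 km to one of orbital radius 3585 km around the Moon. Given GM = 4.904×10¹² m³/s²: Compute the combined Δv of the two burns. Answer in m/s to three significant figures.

r₁ = 1800 km = 1.800×10⁶ m.
r₂ = 3585 km = 3.585×10⁶ m.
Transfer ellipse a_t = (r₁ + r₂)/2 = 2.692×10⁶ m.
At r₁: circular v_c1 = √(μ/r₁) = 1651 m/s; transfer-perilune v_p = √[μ(2/r₁ − 1/a_t)] = 1905 m/s.
Δv₁ = v_p − v_c1 = 254.0 m/s.
At r₂: circular v_c2 = √(μ/r₂) = 1170 m/s; transfer-apolune v_a = √[μ(2/r₂ − 1/a_t)] = 956.3 m/s.
Δv₂ = v_c2 − v_a = 213.3 m/s.
Total Δv = Δv₁ + Δv₂ = 467.3 m/s.

Δv_total ≈ 467 m/s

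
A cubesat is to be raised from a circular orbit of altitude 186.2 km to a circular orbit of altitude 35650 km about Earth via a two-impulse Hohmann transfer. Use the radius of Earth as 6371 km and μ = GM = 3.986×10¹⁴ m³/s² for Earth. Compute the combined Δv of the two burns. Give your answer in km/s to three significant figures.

r₁ = 6371 + 186.2 = 6557.2 km = 6.5572×10⁶ m.
r₂ = 6371 + 35650 = 42021 km = 4.2021×10⁷ m.
Transfer ellipse a_t = (r₁ + r₂)/2 = 2.429×10⁷ m.
At r₁: circular v_c1 = √(μ/r₁) = 7797 m/s; transfer-perigee v_p = √[μ(2/r₁ − 1/a_t)] = 10260 m/s.
Δv₁ = v_p − v_c1 = 2458 m/s.
At r₂: circular v_c2 = √(μ/r₂) = 3080 m/s; transfer-apogee v_a = √[μ(2/r₂ − 1/a_t)] = 1600 m/s.
Δv₂ = v_c2 − v_a = 1480 m/s.
Total Δv = Δv₁ + Δv₂ = 3938 m/s = 3.938 km/s.

Δv_total ≈ 3.94 km/s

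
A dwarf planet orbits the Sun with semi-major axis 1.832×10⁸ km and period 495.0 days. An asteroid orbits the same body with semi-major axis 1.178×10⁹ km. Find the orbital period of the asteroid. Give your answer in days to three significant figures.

T₂ ≈ 8070 days

Kepler's third law: T² ∝ a³, so T₂ = T₁ (a₂/a₁)^(3/2).
a₂/a₁ = 6.430, (a₂/a₁)^(3/2) = 16.31.
T₂ = 495.0 × 16.31 = 8071 days.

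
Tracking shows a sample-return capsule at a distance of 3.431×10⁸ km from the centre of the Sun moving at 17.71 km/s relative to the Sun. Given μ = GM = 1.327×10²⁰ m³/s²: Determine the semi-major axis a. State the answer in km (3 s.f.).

a ≈ 2.89×10⁸ km

r = 3.431×10¹¹ m.
Vis-viva rearranged: 1/a = 2/r − v²/μ = 5.829×10⁻¹² − 2.364×10⁻¹² = 3.466×10⁻¹² m⁻¹.
a = 2.885×10¹¹ m = 2.8855×10⁸ km.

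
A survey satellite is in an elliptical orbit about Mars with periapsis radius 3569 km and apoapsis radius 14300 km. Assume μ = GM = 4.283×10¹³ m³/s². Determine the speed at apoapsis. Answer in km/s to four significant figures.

v ≈ 1.094 km/s

Semi-major axis a = (r_p + r_a)/2 = 8934.5 km = 8.934×10⁶ m.
Vis-viva: v² = μ(2/r − 1/a) = 4.283×10¹³ × (1.399×10⁻⁷ − 1.119×10⁻⁷) = 1.196×10⁶ m²/s².
v = 1094 m/s = 1.094 km/s.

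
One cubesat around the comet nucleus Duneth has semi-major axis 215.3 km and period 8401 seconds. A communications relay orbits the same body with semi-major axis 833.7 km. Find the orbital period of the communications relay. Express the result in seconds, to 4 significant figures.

Kepler's third law: T² ∝ a³, so T₂ = T₁ (a₂/a₁)^(3/2).
a₂/a₁ = 3.872, (a₂/a₁)^(3/2) = 7.620.
T₂ = 8401 × 7.620 = 64010 seconds.

T₂ ≈ 64010 seconds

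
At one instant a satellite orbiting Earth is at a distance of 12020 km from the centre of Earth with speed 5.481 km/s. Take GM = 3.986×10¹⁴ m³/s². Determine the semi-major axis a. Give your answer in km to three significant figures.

a ≈ 11000 km

r = 1.202×10⁷ m.
Vis-viva rearranged: 1/a = 2/r − v²/μ = 1.664×10⁻⁷ − 7.537×10⁻⁸ = 9.102×10⁻⁸ m⁻¹.
a = 1.099×10⁷ m = 10986 km.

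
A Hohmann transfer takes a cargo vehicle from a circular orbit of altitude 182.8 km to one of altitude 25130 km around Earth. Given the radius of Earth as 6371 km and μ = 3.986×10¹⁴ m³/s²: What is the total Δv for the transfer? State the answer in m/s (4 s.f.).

r₁ = 6371 + 182.8 = 6553.8 km = 6.5538×10⁶ m.
r₂ = 6371 + 25130 = 31501 km = 3.1501×10⁷ m.
Transfer ellipse a_t = (r₁ + r₂)/2 = 1.903×10⁷ m.
At r₁: circular v_c1 = √(μ/r₁) = 7799 m/s; transfer-perigee v_p = √[μ(2/r₁ − 1/a_t)] = 10030 m/s.
Δv₁ = v_p − v_c1 = 2236 m/s.
At r₂: circular v_c2 = √(μ/r₂) = 3557 m/s; transfer-apogee v_a = √[μ(2/r₂ − 1/a_t)] = 2088 m/s.
Δv₂ = v_c2 − v_a = 1470 m/s.
Total Δv = Δv₁ + Δv₂ = 3705 m/s.

Δv_total ≈ 3705 m/s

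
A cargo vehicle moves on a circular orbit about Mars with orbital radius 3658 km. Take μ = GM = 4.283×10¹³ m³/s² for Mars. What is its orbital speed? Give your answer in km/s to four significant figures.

v ≈ 3.422 km/s

r = 3658 km = 3.658×10⁶ m.
For a circular orbit v = √(μ/r) = √(4.283×10¹³ / 3.658×10⁶) = √(1.171×10⁷) = 3422 m/s.
That is 3.422 km/s.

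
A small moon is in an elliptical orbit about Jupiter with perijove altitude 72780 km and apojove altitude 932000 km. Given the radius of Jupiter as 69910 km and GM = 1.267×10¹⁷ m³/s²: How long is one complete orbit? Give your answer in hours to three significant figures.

T ≈ 67.1 hours

r_p = 69910 + 72780 = 142690 km = 1.4269×10⁸ m.
r_a = 69910 + 932000 = 1001900 km = 1.0019×10⁹ m.
Semi-major axis a = (r_p + r_a)/2 = (1.4269×10⁵ + 1.0019×10⁶)/2 = 5.7230×10⁵ km = 5.723×10⁸ m.
By Kepler's third law T = 2π√(a³/μ) = 2π × 3.846×10⁴ = 2.417×10⁵ s.
= 67.13 hours.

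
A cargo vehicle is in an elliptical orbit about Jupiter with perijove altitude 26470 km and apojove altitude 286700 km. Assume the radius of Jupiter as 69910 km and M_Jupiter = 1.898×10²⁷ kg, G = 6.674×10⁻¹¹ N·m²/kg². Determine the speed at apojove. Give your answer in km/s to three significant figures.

v ≈ 12.3 km/s

μ = GM = 6.674×10⁻¹¹ × 1.898×10²⁷ = 1.267×10¹⁷ m³/s².
r_p = 69910 + 26470 = 96380 km = 9.6380×10⁷ m.
r_a = 69910 + 286700 = 356610 km = 3.5661×10⁸ m.
Semi-major axis a = (r_p + r_a)/2 = 2.2650×10⁵ km = 2.265×10⁸ m.
Vis-viva: v² = μ(2/r − 1/a) = 1.267×10¹⁷ × (5.608×10⁻⁹ − 4.415×10⁻⁹) = 1.512×10⁸ m²/s².
v = 12290 m/s = 12.29 km/s.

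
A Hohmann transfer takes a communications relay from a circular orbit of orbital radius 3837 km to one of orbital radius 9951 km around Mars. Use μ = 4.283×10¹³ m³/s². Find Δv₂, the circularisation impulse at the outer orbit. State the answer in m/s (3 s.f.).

r₁ = 3837 km = 3.837×10⁶ m.
r₂ = 9951 km = 9.951×10⁶ m.
Transfer ellipse a_t = (r₁ + r₂)/2 = 6.894×10⁶ m.
At r₁: circular v_c1 = √(μ/r₁) = 3341 m/s; transfer-periapsis v_p = √[μ(2/r₁ − 1/a_t)] = 4014 m/s.
At r₂: circular v_c2 = √(μ/r₂) = 2075 m/s; transfer-apoapsis v_a = √[μ(2/r₂ − 1/a_t)] = 1548 m/s.
Δv₂ = v_c2 − v_a = 526.9 m/s.

Δv ≈ 527 m/s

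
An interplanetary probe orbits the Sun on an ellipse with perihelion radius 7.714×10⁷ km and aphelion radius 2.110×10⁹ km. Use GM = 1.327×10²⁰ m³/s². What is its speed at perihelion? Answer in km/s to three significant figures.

v ≈ 57.6 km/s

Semi-major axis a = (r_p + r_a)/2 = 1.0936×10⁹ km = 1.094×10¹² m.
Vis-viva: v² = μ(2/r − 1/a) = 1.327×10²⁰ × (2.593×10⁻¹¹ − 9.144×10⁻¹³) = 3.319×10⁹ m²/s².
v = 57610 m/s = 57.61 km/s.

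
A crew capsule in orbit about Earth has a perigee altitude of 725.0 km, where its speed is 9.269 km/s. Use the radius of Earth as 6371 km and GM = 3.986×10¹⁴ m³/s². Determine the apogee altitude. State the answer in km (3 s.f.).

apogee altitude ≈ 16700 km

r_p = 6371 + 725.0 = 7096.0 km = 7.096×10⁶ m.
Specific energy ε = v²/2 − μ/r = -1.322×10⁷ J/kg, so a = −μ/(2ε) = 1.508×10⁷ m.
The apsides satisfy r_p + r_a = 2a, so the apogee radius is 2a − r_p = 2.307×10⁷ m = 23066 km.
Apogee altitude = 23066 − 6371 = 16695 km.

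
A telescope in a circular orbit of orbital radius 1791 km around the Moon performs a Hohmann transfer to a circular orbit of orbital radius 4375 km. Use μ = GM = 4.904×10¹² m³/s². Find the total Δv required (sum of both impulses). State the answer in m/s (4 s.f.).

r₁ = 1791 km = 1.791×10⁶ m.
r₂ = 4375 km = 4.375×10⁶ m.
Transfer ellipse a_t = (r₁ + r₂)/2 = 3.083×10⁶ m.
At r₁: circular v_c1 = √(μ/r₁) = 1655 m/s; transfer-perilune v_p = √[μ(2/r₁ − 1/a_t)] = 1971 m/s.
Δv₁ = v_p − v_c1 = 316.5 m/s.
At r₂: circular v_c2 = √(μ/r₂) = 1059 m/s; transfer-apolune v_a = √[μ(2/r₂ − 1/a_t)] = 807.0 m/s.
Δv₂ = v_c2 − v_a = 251.8 m/s.
Total Δv = Δv₁ + Δv₂ = 568.2 m/s.

Δv_total ≈ 568.2 m/s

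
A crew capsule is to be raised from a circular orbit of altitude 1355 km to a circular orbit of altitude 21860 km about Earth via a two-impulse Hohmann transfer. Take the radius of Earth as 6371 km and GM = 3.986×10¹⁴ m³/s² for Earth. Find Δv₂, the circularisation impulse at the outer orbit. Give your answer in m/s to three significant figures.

r₁ = 6371 + 1355 = 7726.0 km = 7.7260×10⁶ m.
r₂ = 6371 + 21860 = 28231 km = 2.8231×10⁷ m.
Transfer ellipse a_t = (r₁ + r₂)/2 = 1.798×10⁷ m.
At r₁: circular v_c1 = √(μ/r₁) = 7183 m/s; transfer-perigee v_p = √[μ(2/r₁ − 1/a_t)] = 9001 m/s.
At r₂: circular v_c2 = √(μ/r₂) = 3758 m/s; transfer-apogee v_a = √[μ(2/r₂ − 1/a_t)] = 2463 m/s.
Δv₂ = v_c2 − v_a = 1294 m/s.

Δv ≈ 1290 m/s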